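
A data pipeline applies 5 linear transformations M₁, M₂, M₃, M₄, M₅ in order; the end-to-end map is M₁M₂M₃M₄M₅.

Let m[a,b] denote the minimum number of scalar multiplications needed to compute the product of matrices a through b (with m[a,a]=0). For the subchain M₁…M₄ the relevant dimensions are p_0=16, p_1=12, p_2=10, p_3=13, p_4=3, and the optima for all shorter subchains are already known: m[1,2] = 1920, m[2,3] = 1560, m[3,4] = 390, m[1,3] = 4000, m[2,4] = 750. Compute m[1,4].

1326

m[1,4] = min over k∈[1,3] of m[1,k]+m[k+1,4]+p_{0}·p_k·p_{4}.
k=1: 0 + 750 + 16·12·3 = 1326; k=2: 1920 + 390 + 16·10·3 = 2790; k=3: 4000 + 0 + 16·13·3 = 4624.
Minimum: 1326 at k=1.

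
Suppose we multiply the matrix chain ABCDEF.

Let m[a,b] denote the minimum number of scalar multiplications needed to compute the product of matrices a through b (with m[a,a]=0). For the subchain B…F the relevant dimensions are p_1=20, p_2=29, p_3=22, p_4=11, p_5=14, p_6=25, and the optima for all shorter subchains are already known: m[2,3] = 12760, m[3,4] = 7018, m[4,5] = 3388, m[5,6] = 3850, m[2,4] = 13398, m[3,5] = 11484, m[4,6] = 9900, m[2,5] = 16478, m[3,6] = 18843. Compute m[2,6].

22748

m[2,6] = min over k∈[2,5] of m[2,k]+m[k+1,6]+p_{1}·p_k·p_{6}.
k=2: 0 + 18843 + 20·29·25 = 33343; k=3: 12760 + 9900 + 20·22·25 = 33660; k=4: 13398 + 3850 + 20·11·25 = 22748; k=5: 16478 + 0 + 20·14·25 = 23478.
Minimum: 22748 at k=4.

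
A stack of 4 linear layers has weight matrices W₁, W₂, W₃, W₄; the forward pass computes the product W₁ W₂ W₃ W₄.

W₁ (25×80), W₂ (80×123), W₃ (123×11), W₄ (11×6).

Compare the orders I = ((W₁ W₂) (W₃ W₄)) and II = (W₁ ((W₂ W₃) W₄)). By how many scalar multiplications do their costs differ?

147048

Order I = ((W₁ W₂) (W₃ W₄)): (W₁ W₂): 25×80 by 80×123 → 25×123, cost 25·80·123 = 246000; (W₃ W₄): 123×11 by 11×6 → 123×6, cost 123·11·6 = 8118; ((W₁ W₂) (W₃ W₄)): 25×123 by 123×6 → 25×6, cost 25·123·6 = 18450; cumulative 272568. Total 272568.
Order II = (W₁ ((W₂ W₃) W₄)): (W₂ W₃): 80×123 by 123×11 → 80×11, cost 80·123·11 = 108240; ((W₂ W₃) W₄): 80×11 by 11×6 → 80×6, cost 80·11·6 = 5280; cumulative 113520; (W₁ ((W₂ W₃) W₄)): 25×80 by 80×6 → 25×6, cost 25·80·6 = 12000; cumulative 125520. Total 125520.
Difference: |272568 − 125520| = 147048.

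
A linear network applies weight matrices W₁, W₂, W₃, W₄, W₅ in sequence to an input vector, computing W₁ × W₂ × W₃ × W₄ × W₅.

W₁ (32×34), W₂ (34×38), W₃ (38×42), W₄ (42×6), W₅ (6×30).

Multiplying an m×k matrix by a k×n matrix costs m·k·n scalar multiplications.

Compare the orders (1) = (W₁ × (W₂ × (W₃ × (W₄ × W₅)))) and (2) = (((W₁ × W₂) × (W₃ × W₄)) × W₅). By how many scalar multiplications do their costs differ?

62864

Order (1) = (W₁ × (W₂ × (W₃ × (W₄ × W₅)))): (W₄ × W₅): 42×6 by 6×30 → 42×30, cost 42·6·30 = 7560; (W₃ × (W₄ × W₅)): 38×42 by 42×30 → 38×30, cost 38·42·30 = 47880; cumulative 55440; (W₂ × (W₃ × (W₄ × W₅))): 34×38 by 38×30 → 34×30, cost 34·38·30 = 38760; cumulative 94200; (W₁ × (W₂ × (W₃ × (W₄ × W₅)))): 32×34 by 34×30 → 32×30, cost 32·34·30 = 32640; cumulative 126840. Total 126840.
Order (2) = (((W₁ × W₂) × (W₃ × W₄)) × W₅): (W₁ × W₂): 32×34 by 34×38 → 32×38, cost 32·34·38 = 41344; (W₃ × W₄): 38×42 by 42×6 → 38×6, cost 38·42·6 = 9576; ((W₁ × W₂) × (W₃ × W₄)): 32×38 by 38×6 → 32×6, cost 32·38·6 = 7296; cumulative 58216; (((W₁ × W₂) × (W₃ × W₄)) × W₅): 32×6 by 6×30 → 32×30, cost 32·6·30 = 5760; cumulative 63976. Total 63976.
Difference: |126840 − 63976| = 62864.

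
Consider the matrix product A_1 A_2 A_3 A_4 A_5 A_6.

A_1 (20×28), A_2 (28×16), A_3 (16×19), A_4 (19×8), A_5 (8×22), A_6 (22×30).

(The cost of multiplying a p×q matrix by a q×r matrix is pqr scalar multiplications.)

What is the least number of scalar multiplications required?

20576

Adjacent pairs: A_1A_2 = 20·28·16 = 8960; A_2A_3 = 28·16·19 = 8512; A_3A_4 = 16·19·8 = 2432; A_4A_5 = 19·8·22 = 3344; A_5A_6 = 8·22·30 = 5280.
Length 3: A_1..A_3: k=1: 0+8512+20·28·19=19152; k=2: 8960+0+20·16·19=15040 → min 15040 | A_2..A_4: k=2: 0+2432+28·16·8=6016; k=3: 8512+0+28·19·8=12768 → min 6016 | A_3..A_5: k=3: 0+3344+16·19·22=10032; k=4: 2432+0+16·8·22=5248 → min 5248 | A_4..A_6: k=4: 0+5280+19·8·30=9840; k=5: 3344+0+19·22·30=15884 → min 9840.
Length 4: A_1..A_4: k=1: 0+6016+20·28·8=10496; k=2: 8960+2432+20·16·8=13952; k=3: 15040+0+20·19·8=18080 → min 10496 | A_2..A_5: k=2: 0+5248+28·16·22=15104; k=3: 8512+3344+28·19·22=23560; k=4: 6016+0+28·8·22=10944 → min 10944 | A_3..A_6: k=3: 0+9840+16·19·30=18960; k=4: 2432+5280+16·8·30=11552; k=5: 5248+0+16·22·30=15808 → min 11552.
Length 5: A_1..A_5: k=1: 0+10944+20·28·22=23264; k=2: 8960+5248+20·16·22=21248; k=3: 15040+3344+20·19·22=26744; k=4: 10496+0+20·8·22=14016 → min 14016 | A_2..A_6: k=2: 0+11552+28·16·30=24992; k=3: 8512+9840+28·19·30=34312; k=4: 6016+5280+28·8·30=18016; k=5: 10944+0+28·22·30=29424 → min 18016.
Length 6: A_1..A_6: k=1: 0+18016+20·28·30=34816; k=2: 8960+11552+20·16·30=30112; k=3: 15040+9840+20·19·30=36280; k=4: 10496+5280+20·8·30=20576; k=5: 14016+0+20·22·30=27216 → min 20576.
Optimal order: ((A_1 (A_2 (A_3 A_4))) (A_5 A_6)) with cost 20576.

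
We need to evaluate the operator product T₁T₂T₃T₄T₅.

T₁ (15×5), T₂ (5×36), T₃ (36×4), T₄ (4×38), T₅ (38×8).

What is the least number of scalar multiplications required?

2696

Adjacent pairs: T₁T₂ = 15·5·36 = 2700; T₂T₃ = 5·36·4 = 720; T₃T₄ = 36·4·38 = 5472; T₄T₅ = 4·38·8 = 1216.
Length 3: T₁..T₃: k=1: 0+720+15·5·4=1020; k=2: 2700+0+15·36·4=4860 → min 1020 | T₂..T₄: k=2: 0+5472+5·36·38=12312; k=3: 720+0+5·4·38=1480 → min 1480 | T₃..T₅: k=3: 0+1216+36·4·8=2368; k=4: 5472+0+36·38·8=16416 → min 2368.
Length 4: T₁..T₄: k=1: 0+1480+15·5·38=4330; k=2: 2700+5472+15·36·38=28692; k=3: 1020+0+15·4·38=3300 → min 3300 | T₂..T₅: k=2: 0+2368+5·36·8=3808; k=3: 720+1216+5·4·8=2096; k=4: 1480+0+5·38·8=3000 → min 2096.
Length 5: T₁..T₅: k=1: 0+2096+15·5·8=2696; k=2: 2700+2368+15·36·8=9388; k=3: 1020+1216+15·4·8=2716; k=4: 3300+0+15·38·8=7860 → min 2696.
Optimal order: (T₁((T₂T₃)(T₄T₅))) with cost 2696.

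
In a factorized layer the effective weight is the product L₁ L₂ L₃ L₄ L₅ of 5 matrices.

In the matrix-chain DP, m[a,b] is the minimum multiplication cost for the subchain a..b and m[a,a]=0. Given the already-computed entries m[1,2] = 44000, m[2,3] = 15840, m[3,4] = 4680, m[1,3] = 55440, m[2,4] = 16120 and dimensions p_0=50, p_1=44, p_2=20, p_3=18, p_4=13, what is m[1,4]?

m[1,4] = min over k∈[1,3] of m[1,k]+m[k+1,4]+p_{0}·p_k·p_{4}.
k=1: 0 + 16120 + 50·44·13 = 44720; k=2: 44000 + 4680 + 50·20·13 = 61680; k=3: 55440 + 0 + 50·18·13 = 67140.
Minimum: 44720 at k=1.

44720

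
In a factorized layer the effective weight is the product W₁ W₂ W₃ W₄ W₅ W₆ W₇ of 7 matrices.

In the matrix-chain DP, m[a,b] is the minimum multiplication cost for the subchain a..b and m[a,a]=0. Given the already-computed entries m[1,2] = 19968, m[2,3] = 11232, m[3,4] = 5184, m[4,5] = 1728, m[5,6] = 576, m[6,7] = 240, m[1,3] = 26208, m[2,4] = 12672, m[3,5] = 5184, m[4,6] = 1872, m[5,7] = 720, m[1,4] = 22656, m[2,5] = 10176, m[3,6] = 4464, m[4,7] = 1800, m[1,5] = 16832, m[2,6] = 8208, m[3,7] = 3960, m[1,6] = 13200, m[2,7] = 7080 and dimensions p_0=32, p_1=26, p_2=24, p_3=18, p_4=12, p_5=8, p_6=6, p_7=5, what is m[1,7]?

11240

m[1,7] = min over k∈[1,6] of m[1,k]+m[k+1,7]+p_{0}·p_k·p_{7}.
k=1: 0 + 7080 + 32·26·5 = 11240; k=2: 19968 + 3960 + 32·24·5 = 27768; k=3: 26208 + 1800 + 32·18·5 = 30888; k=4: 22656 + 720 + 32·12·5 = 25296; k=5: 16832 + 240 + 32·8·5 = 18352; k=6: 13200 + 0 + 32·6·5 = 14160.
Minimum: 11240 at k=1.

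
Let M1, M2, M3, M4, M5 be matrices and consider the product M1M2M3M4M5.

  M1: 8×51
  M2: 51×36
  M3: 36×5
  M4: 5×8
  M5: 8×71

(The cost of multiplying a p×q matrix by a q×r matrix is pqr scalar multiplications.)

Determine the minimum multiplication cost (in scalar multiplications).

16084

Adjacent pairs: M1M2 = 8·51·36 = 14688; M2M3 = 51·36·5 = 9180; M3M4 = 36·5·8 = 1440; M4M5 = 5·8·71 = 2840.
Length 3: M1..M3: k=1: 0+9180+8·51·5=11220; k=2: 14688+0+8·36·5=16128 → min 11220 | M2..M4: k=2: 0+1440+51·36·8=16128; k=3: 9180+0+51·5·8=11220 → min 11220 | M3..M5: k=3: 0+2840+36·5·71=15620; k=4: 1440+0+36·8·71=21888 → min 15620.
Length 4: M1..M4: k=1: 0+11220+8·51·8=14484; k=2: 14688+1440+8·36·8=18432; k=3: 11220+0+8·5·8=11540 → min 11540 | M2..M5: k=2: 0+15620+51·36·71=145976; k=3: 9180+2840+51·5·71=30125; k=4: 11220+0+51·8·71=40188 → min 30125.
Length 5: M1..M5: k=1: 0+30125+8·51·71=59093; k=2: 14688+15620+8·36·71=50756; k=3: 11220+2840+8·5·71=16900; k=4: 11540+0+8·8·71=16084 → min 16084.
Optimal order: (((M1(M2M3))M4)M5) with cost 16084.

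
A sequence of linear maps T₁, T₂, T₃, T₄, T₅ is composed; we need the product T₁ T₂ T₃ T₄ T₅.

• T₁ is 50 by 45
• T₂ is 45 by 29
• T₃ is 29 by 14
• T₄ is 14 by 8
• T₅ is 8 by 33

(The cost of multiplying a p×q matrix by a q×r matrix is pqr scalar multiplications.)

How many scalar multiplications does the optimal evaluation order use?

Adjacent pairs: T₁T₂ = 50·45·29 = 65250; T₂T₃ = 45·29·14 = 18270; T₃T₄ = 29·14·8 = 3248; T₄T₅ = 14·8·33 = 3696.
Length 3: T₁..T₃: k=1: 0+18270+50·45·14=49770; k=2: 65250+0+50·29·14=85550 → min 49770 | T₂..T₄: k=2: 0+3248+45·29·8=13688; k=3: 18270+0+45·14·8=23310 → min 13688 | T₃..T₅: k=3: 0+3696+29·14·33=17094; k=4: 3248+0+29·8·33=10904 → min 10904.
Length 4: T₁..T₄: k=1: 0+13688+50·45·8=31688; k=2: 65250+3248+50·29·8=80098; k=3: 49770+0+50·14·8=55370 → min 31688 | T₂..T₅: k=2: 0+10904+45·29·33=53969; k=3: 18270+3696+45·14·33=42756; k=4: 13688+0+45·8·33=25568 → min 25568.
Length 5: T₁..T₅: k=1: 0+25568+50·45·33=99818; k=2: 65250+10904+50·29·33=124004; k=3: 49770+3696+50·14·33=76566; k=4: 31688+0+50·8·33=44888 → min 44888.
Optimal order: ((T₁ (T₂ (T₃ T₄))) T₅) with cost 44888.

44888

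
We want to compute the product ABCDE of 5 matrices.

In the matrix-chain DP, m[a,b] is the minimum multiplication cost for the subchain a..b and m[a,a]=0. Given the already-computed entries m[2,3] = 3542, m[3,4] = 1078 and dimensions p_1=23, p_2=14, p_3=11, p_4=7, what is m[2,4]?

m[2,4] = min over k∈[2,3] of m[2,k]+m[k+1,4]+p_{1}·p_k·p_{4}.
k=2: 0 + 1078 + 23·14·7 = 3332; k=3: 3542 + 0 + 23·11·7 = 5313.
Minimum: 3332 at k=2.

3332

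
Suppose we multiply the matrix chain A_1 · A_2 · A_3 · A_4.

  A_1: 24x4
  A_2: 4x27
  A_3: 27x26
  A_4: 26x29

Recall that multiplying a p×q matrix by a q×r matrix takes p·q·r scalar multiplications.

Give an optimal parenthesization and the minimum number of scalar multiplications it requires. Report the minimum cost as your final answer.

8608

Adjacent pairs: A_1A_2 = 24·4·27 = 2592; A_2A_3 = 4·27·26 = 2808; A_3A_4 = 27·26·29 = 20358.
Length 3: A_1..A_3: k=1: 0+2808+24·4·26=5304; k=2: 2592+0+24·27·26=19440 → min 5304 | A_2..A_4: k=2: 0+20358+4·27·29=23490; k=3: 2808+0+4·26·29=5824 → min 5824.
Length 4: A_1..A_4: k=1: 0+5824+24·4·29=8608; k=2: 2592+20358+24·27·29=41742; k=3: 5304+0+24·26·29=23400 → min 8608.
Optimal parenthesization: (A_1 · ((A_2 · A_3) · A_4)) with cost 8608.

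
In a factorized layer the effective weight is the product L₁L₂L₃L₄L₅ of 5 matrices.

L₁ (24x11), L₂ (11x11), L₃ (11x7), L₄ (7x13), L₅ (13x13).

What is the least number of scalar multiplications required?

6062

Adjacent pairs: L₁L₂ = 24·11·11 = 2904; L₂L₃ = 11·11·7 = 847; L₃L₄ = 11·7·13 = 1001; L₄L₅ = 7·13·13 = 1183.
Length 3: L₁..L₃: k=1: 0+847+24·11·7=2695; k=2: 2904+0+24·11·7=4752 → min 2695 | L₂..L₄: k=2: 0+1001+11·11·13=2574; k=3: 847+0+11·7·13=1848 → min 1848 | L₃..L₅: k=3: 0+1183+11·7·13=2184; k=4: 1001+0+11·13·13=2860 → min 2184.
Length 4: L₁..L₄: k=1: 0+1848+24·11·13=5280; k=2: 2904+1001+24·11·13=7337; k=3: 2695+0+24·7·13=4879 → min 4879 | L₂..L₅: k=2: 0+2184+11·11·13=3757; k=3: 847+1183+11·7·13=3031; k=4: 1848+0+11·13·13=3707 → min 3031.
Length 5: L₁..L₅: k=1: 0+3031+24·11·13=6463; k=2: 2904+2184+24·11·13=8520; k=3: 2695+1183+24·7·13=6062; k=4: 4879+0+24·13·13=8935 → min 6062.
Optimal order: ((L₁(L₂L₃))(L₄L₅)) with cost 6062.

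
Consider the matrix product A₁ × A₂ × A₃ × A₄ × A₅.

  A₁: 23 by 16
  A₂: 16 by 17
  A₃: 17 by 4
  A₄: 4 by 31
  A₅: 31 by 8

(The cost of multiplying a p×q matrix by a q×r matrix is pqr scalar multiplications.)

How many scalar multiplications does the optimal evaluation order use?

4288

Adjacent pairs: A₁A₂ = 23·16·17 = 6256; A₂A₃ = 16·17·4 = 1088; A₃A₄ = 17·4·31 = 2108; A₄A₅ = 4·31·8 = 992.
Length 3: A₁..A₃: k=1: 0+1088+23·16·4=2560; k=2: 6256+0+23·17·4=7820 → min 2560 | A₂..A₄: k=2: 0+2108+16·17·31=10540; k=3: 1088+0+16·4·31=3072 → min 3072 | A₃..A₅: k=3: 0+992+17·4·8=1536; k=4: 2108+0+17·31·8=6324 → min 1536.
Length 4: A₁..A₄: k=1: 0+3072+23·16·31=14480; k=2: 6256+2108+23·17·31=20485; k=3: 2560+0+23·4·31=5412 → min 5412 | A₂..A₅: k=2: 0+1536+16·17·8=3712; k=3: 1088+992+16·4·8=2592; k=4: 3072+0+16·31·8=7040 → min 2592.
Length 5: A₁..A₅: k=1: 0+2592+23·16·8=5536; k=2: 6256+1536+23·17·8=10920; k=3: 2560+992+23·4·8=4288; k=4: 5412+0+23·31·8=11116 → min 4288.
Optimal order: ((A₁ × (A₂ × A₃)) × (A₄ × A₅)) with cost 4288.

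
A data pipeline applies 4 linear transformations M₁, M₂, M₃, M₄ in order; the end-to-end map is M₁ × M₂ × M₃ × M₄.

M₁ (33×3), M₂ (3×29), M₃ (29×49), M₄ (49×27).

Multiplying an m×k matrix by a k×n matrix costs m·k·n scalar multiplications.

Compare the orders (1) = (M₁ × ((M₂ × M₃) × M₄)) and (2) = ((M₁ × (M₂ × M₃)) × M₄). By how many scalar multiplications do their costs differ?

41868

Order (1) = (M₁ × ((M₂ × M₃) × M₄)): (M₂ × M₃): 3×29 by 29×49 → 3×49, cost 3·29·49 = 4263; ((M₂ × M₃) × M₄): 3×49 by 49×27 → 3×27, cost 3·49·27 = 3969; cumulative 8232; (M₁ × ((M₂ × M₃) × M₄)): 33×3 by 3×27 → 33×27, cost 33·3·27 = 2673; cumulative 10905. Total 10905.
Order (2) = ((M₁ × (M₂ × M₃)) × M₄): (M₂ × M₃): 3×29 by 29×49 → 3×49, cost 3·29·49 = 4263; (M₁ × (M₂ × M₃)): 33×3 by 3×49 → 33×49, cost 33·3·49 = 4851; cumulative 9114; ((M₁ × (M₂ × M₃)) × M₄): 33×49 by 49×27 → 33×27, cost 33·49·27 = 43659; cumulative 52773. Total 52773.
Difference: |10905 − 52773| = 41868.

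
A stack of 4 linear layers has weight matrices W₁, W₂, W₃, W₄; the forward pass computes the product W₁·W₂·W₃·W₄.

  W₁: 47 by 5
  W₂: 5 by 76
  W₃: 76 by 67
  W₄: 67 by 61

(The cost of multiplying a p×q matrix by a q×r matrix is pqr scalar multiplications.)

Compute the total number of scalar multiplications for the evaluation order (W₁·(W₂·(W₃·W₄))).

348127

(W₃·W₄): 76×67 by 67×61 → 76×61, cost 76·67·61 = 310612
(W₂·(W₃·W₄)): 5×76 by 76×61 → 5×61, cost 5·76·61 = 23180; cumulative 333792
(W₁·(W₂·(W₃·W₄))): 47×5 by 5×61 → 47×61, cost 47·5·61 = 14335; cumulative 348127
Total: 348127 scalar multiplications.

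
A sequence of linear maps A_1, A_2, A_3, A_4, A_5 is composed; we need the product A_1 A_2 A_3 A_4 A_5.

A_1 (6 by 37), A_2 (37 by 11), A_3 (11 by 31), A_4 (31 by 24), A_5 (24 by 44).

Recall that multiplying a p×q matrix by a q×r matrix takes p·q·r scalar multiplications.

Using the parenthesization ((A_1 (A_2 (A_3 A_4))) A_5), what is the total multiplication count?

(A_3 A_4): 11×31 by 31×24 → 11×24, cost 11·31·24 = 8184
(A_2 (A_3 A_4)): 37×11 by 11×24 → 37×24, cost 37·11·24 = 9768; cumulative 17952
(A_1 (A_2 (A_3 A_4))): 6×37 by 37×24 → 6×24, cost 6·37·24 = 5328; cumulative 23280
((A_1 (A_2 (A_3 A_4))) A_5): 6×24 by 24×44 → 6×44, cost 6·24·44 = 6336; cumulative 29616
Total: 29616 scalar multiplications.

29616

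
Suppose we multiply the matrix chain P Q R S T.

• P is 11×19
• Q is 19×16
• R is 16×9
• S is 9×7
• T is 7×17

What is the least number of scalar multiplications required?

5908

Adjacent pairs: PQ = 11·19·16 = 3344; QR = 19·16·9 = 2736; RS = 16·9·7 = 1008; ST = 9·7·17 = 1071.
Length 3: P..R: k=1: 0+2736+11·19·9=4617; k=2: 3344+0+11·16·9=4928 → min 4617 | Q..S: k=2: 0+1008+19·16·7=3136; k=3: 2736+0+19·9·7=3933 → min 3136 | R..T: k=3: 0+1071+16·9·17=3519; k=4: 1008+0+16·7·17=2912 → min 2912.
Length 4: P..S: k=1: 0+3136+11·19·7=4599; k=2: 3344+1008+11·16·7=5584; k=3: 4617+0+11·9·7=5310 → min 4599 | Q..T: k=2: 0+2912+19·16·17=8080; k=3: 2736+1071+19·9·17=6714; k=4: 3136+0+19·7·17=5397 → min 5397.
Length 5: P..T: k=1: 0+5397+11·19·17=8950; k=2: 3344+2912+11·16·17=9248; k=3: 4617+1071+11·9·17=7371; k=4: 4599+0+11·7·17=5908 → min 5908.
Optimal order: ((P (Q (R S))) T) with cost 5908.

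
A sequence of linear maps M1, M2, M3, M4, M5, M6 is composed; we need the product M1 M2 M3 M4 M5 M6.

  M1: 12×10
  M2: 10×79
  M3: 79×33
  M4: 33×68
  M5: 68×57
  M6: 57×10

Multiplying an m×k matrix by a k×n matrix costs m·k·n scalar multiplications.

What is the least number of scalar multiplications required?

91770

Adjacent pairs: M1M2 = 12·10·79 = 9480; M2M3 = 10·79·33 = 26070; M3M4 = 79·33·68 = 177276; M4M5 = 33·68·57 = 127908; M5M6 = 68·57·10 = 38760.
Length 3: M1..M3: k=1: 0+26070+12·10·33=30030; k=2: 9480+0+12·79·33=40764 → min 30030 | M2..M4: k=2: 0+177276+10·79·68=230996; k=3: 26070+0+10·33·68=48510 → min 48510 | M3..M5: k=3: 0+127908+79·33·57=276507; k=4: 177276+0+79·68·57=483480 → min 276507 | M4..M6: k=4: 0+38760+33·68·10=61200; k=5: 127908+0+33·57·10=146718 → min 61200.
Length 4: M1..M4: k=1: 0+48510+12·10·68=56670; k=2: 9480+177276+12·79·68=251220; k=3: 30030+0+12·33·68=56958 → min 56670 | M2..M5: k=2: 0+276507+10·79·57=321537; k=3: 26070+127908+10·33·57=172788; k=4: 48510+0+10·68·57=87270 → min 87270 | M3..M6: k=3: 0+61200+79·33·10=87270; k=4: 177276+38760+79·68·10=269756; k=5: 276507+0+79·57·10=321537 → min 87270.
Length 5: M1..M5: k=1: 0+87270+12·10·57=94110; k=2: 9480+276507+12·79·57=340023; k=3: 30030+127908+12·33·57=180510; k=4: 56670+0+12·68·57=103182 → min 94110 | M2..M6: k=2: 0+87270+10·79·10=95170; k=3: 26070+61200+10·33·10=90570; k=4: 48510+38760+10·68·10=94070; k=5: 87270+0+10·57·10=92970 → min 90570.
Length 6: M1..M6: k=1: 0+90570+12·10·10=91770; k=2: 9480+87270+12·79·10=106230; k=3: 30030+61200+12·33·10=95190; k=4: 56670+38760+12·68·10=103590; k=5: 94110+0+12·57·10=100950 → min 91770.
Optimal order: (M1 ((M2 M3) (M4 (M5 M6)))) with cost 91770.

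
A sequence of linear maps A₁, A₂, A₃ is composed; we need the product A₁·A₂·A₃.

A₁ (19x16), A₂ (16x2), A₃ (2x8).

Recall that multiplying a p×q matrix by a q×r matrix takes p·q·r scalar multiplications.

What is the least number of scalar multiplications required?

Order (A₁·(A₂·A₃)): (A₂·A₃): 16×2 by 2×8 → 16×8, cost 16·2·8 = 256; (A₁·(A₂·A₃)): 19×16 by 16×8 → 19×8, cost 19·16·8 = 2432; cumulative 2688. Total 2688.
Order ((A₁·A₂)·A₃): (A₁·A₂): 19×16 by 16×2 → 19×2, cost 19·16·2 = 608; ((A₁·A₂)·A₃): 19×2 by 2×8 → 19×8, cost 19·2·8 = 304; cumulative 912. Total 912.
Minimum: 912.

912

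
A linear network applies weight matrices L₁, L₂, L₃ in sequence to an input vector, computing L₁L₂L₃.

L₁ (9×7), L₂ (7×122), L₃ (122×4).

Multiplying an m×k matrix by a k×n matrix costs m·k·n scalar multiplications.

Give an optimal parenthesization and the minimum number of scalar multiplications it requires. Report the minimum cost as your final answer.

3668

(L₁(L₂L₃)): cost 3668.
((L₁L₂)L₃): cost 12078.
Optimal: (L₁(L₂L₃)) with cost 3668.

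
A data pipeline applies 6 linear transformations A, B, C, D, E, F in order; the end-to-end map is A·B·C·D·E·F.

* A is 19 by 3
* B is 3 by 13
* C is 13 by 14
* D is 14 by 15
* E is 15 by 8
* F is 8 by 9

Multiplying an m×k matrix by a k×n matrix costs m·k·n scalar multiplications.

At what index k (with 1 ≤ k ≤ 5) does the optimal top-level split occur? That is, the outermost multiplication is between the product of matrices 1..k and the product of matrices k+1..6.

1

Adjacent pairs: AB = 19·3·13 = 741; BC = 3·13·14 = 546; CD = 13·14·15 = 2730; DE = 14·15·8 = 1680; EF = 15·8·9 = 1080.
Length 3: A..C: k=1: 0+546+19·3·14=1344; k=2: 741+0+19·13·14=4199 → min 1344 | B..D: k=2: 0+2730+3·13·15=3315; k=3: 546+0+3·14·15=1176 → min 1176 | C..E: k=3: 0+1680+13·14·8=3136; k=4: 2730+0+13·15·8=4290 → min 3136 | D..F: k=4: 0+1080+14·15·9=2970; k=5: 1680+0+14·8·9=2688 → min 2688.
Length 4: A..D: k=1: 0+1176+19·3·15=2031; k=2: 741+2730+19·13·15=7176; k=3: 1344+0+19·14·15=5334 → min 2031 | B..E: k=2: 0+3136+3·13·8=3448; k=3: 546+1680+3·14·8=2562; k=4: 1176+0+3·15·8=1536 → min 1536 | C..F: k=3: 0+2688+13·14·9=4326; k=4: 2730+1080+13·15·9=5565; k=5: 3136+0+13·8·9=4072 → min 4072.
Length 5: A..E: k=1: 0+1536+19·3·8=1992; k=2: 741+3136+19·13·8=5853; k=3: 1344+1680+19·14·8=5152; k=4: 2031+0+19·15·8=4311 → min 1992 | B..F: k=2: 0+4072+3·13·9=4423; k=3: 546+2688+3·14·9=3612; k=4: 1176+1080+3·15·9=2661; k=5: 1536+0+3·8·9=1752 → min 1752.
Top-level splits: k=1: (A..A)·(B..F) → 0+1752+19·3·9 = 2265; k=2: (A..B)·(C..F) → 741+4072+19·13·9 = 7036; k=3: (A..C)·(D..F) → 1344+2688+19·14·9 = 6426; k=4: (A..D)·(E..F) → 2031+1080+19·15·9 = 5676; k=5: (A..E)·(F..F) → 1992+0+19·8·9 = 3360.
Best split is after A, i.e. k = 1.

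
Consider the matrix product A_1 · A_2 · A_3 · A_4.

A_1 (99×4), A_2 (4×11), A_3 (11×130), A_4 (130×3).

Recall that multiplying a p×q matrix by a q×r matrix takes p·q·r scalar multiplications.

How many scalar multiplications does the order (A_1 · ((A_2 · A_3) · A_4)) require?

8468

(A_2 · A_3): 4×11 by 11×130 → 4×130, cost 4·11·130 = 5720
((A_2 · A_3) · A_4): 4×130 by 130×3 → 4×3, cost 4·130·3 = 1560; cumulative 7280
(A_1 · ((A_2 · A_3) · A_4)): 99×4 by 4×3 → 99×3, cost 99·4·3 = 1188; cumulative 8468
Total: 8468 scalar multiplications.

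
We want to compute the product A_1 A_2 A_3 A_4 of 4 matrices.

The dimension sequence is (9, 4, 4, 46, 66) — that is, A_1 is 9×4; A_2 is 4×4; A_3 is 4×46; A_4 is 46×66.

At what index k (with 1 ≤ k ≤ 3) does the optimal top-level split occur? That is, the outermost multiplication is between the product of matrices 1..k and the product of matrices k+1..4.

2

Adjacent pairs: A_1A_2 = 9·4·4 = 144; A_2A_3 = 4·4·46 = 736; A_3A_4 = 4·46·66 = 12144.
Length 3: A_1..A_3: k=1: 0+736+9·4·46=2392; k=2: 144+0+9·4·46=1800 → min 1800 | A_2..A_4: k=2: 0+12144+4·4·66=13200; k=3: 736+0+4·46·66=12880 → min 12880.
Top-level splits: k=1: (A_1..A_1)·(A_2..A_4) → 0+12880+9·4·66 = 15256; k=2: (A_1..A_2)·(A_3..A_4) → 144+12144+9·4·66 = 14664; k=3: (A_1..A_3)·(A_4..A_4) → 1800+0+9·46·66 = 29124.
Best split is after A_2, i.e. k = 2.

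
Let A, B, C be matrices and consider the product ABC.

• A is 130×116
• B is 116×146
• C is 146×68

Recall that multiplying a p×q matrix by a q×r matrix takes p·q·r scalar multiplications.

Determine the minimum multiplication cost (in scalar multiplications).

Order (A(BC)): (BC): 116×146 by 146×68 → 116×68, cost 116·146·68 = 1151648; (A(BC)): 130×116 by 116×68 → 130×68, cost 130·116·68 = 1025440; cumulative 2177088. Total 2177088.
Order ((AB)C): (AB): 130×116 by 116×146 → 130×146, cost 130·116·146 = 2201680; ((AB)C): 130×146 by 146×68 → 130×68, cost 130·146·68 = 1290640; cumulative 3492320. Total 3492320.
Minimum: 2177088.

2177088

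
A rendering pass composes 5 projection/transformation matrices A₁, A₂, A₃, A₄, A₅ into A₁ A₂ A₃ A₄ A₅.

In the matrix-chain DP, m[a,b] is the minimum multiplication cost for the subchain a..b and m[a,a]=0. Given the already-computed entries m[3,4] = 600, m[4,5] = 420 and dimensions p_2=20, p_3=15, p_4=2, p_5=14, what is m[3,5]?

1160

m[3,5] = min over k∈[3,4] of m[3,k]+m[k+1,5]+p_{2}·p_k·p_{5}.
k=3: 0 + 420 + 20·15·14 = 4620; k=4: 600 + 0 + 20·2·14 = 1160.
Minimum: 1160 at k=4.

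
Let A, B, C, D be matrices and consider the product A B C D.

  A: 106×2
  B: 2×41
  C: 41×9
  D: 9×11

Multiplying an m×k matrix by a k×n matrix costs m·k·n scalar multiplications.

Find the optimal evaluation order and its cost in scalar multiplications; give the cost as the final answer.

Adjacent pairs: AB = 106·2·41 = 8692; BC = 2·41·9 = 738; CD = 41·9·11 = 4059.
Length 3: A..C: k=1: 0+738+106·2·9=2646; k=2: 8692+0+106·41·9=47806 → min 2646 | B..D: k=2: 0+4059+2·41·11=4961; k=3: 738+0+2·9·11=936 → min 936.
Length 4: A..D: k=1: 0+936+106·2·11=3268; k=2: 8692+4059+106·41·11=60557; k=3: 2646+0+106·9·11=13140 → min 3268.
Optimal parenthesization: (A ((B C) D)) with cost 3268.

3268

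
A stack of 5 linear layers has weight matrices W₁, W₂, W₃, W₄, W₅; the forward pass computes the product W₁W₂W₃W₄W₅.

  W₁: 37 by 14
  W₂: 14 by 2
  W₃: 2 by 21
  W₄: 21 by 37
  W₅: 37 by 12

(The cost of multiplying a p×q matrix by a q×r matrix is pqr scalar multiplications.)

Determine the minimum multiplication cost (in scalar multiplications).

4366

Adjacent pairs: W₁W₂ = 37·14·2 = 1036; W₂W₃ = 14·2·21 = 588; W₃W₄ = 2·21·37 = 1554; W₄W₅ = 21·37·12 = 9324.
Length 3: W₁..W₃: k=1: 0+588+37·14·21=11466; k=2: 1036+0+37·2·21=2590 → min 2590 | W₂..W₄: k=2: 0+1554+14·2·37=2590; k=3: 588+0+14·21·37=11466 → min 2590 | W₃..W₅: k=3: 0+9324+2·21·12=9828; k=4: 1554+0+2·37·12=2442 → min 2442.
Length 4: W₁..W₄: k=1: 0+2590+37·14·37=21756; k=2: 1036+1554+37·2·37=5328; k=3: 2590+0+37·21·37=31339 → min 5328 | W₂..W₅: k=2: 0+2442+14·2·12=2778; k=3: 588+9324+14·21·12=13440; k=4: 2590+0+14·37·12=8806 → min 2778.
Length 5: W₁..W₅: k=1: 0+2778+37·14·12=8994; k=2: 1036+2442+37·2·12=4366; k=3: 2590+9324+37·21·12=21238; k=4: 5328+0+37·37·12=21756 → min 4366.
Optimal order: ((W₁W₂)((W₃W₄)W₅)) with cost 4366.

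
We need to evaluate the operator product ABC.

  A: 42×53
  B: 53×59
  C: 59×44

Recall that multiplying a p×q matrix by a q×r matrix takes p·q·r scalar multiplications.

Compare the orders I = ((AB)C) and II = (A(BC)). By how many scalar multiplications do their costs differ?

Order I = ((AB)C): (AB): 42×53 by 53×59 → 42×59, cost 42·53·59 = 131334; ((AB)C): 42×59 by 59×44 → 42×44, cost 42·59·44 = 109032; cumulative 240366. Total 240366.
Order II = (A(BC)): (BC): 53×59 by 59×44 → 53×44, cost 53·59·44 = 137588; (A(BC)): 42×53 by 53×44 → 42×44, cost 42·53·44 = 97944; cumulative 235532. Total 235532.
Difference: |240366 − 235532| = 4834.

4834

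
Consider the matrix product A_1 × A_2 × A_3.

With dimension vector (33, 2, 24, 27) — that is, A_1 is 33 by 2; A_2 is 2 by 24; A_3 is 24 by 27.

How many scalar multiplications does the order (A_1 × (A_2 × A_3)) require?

(A_2 × A_3): 2×24 by 24×27 → 2×27, cost 2·24·27 = 1296
(A_1 × (A_2 × A_3)): 33×2 by 2×27 → 33×27, cost 33·2·27 = 1782; cumulative 3078
Total: 3078 scalar multiplications.

3078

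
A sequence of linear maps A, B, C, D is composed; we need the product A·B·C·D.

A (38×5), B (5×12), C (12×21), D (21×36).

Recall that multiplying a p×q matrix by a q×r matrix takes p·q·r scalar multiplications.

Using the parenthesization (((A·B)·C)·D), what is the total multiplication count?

40584

(A·B): 38×5 by 5×12 → 38×12, cost 38·5·12 = 2280
((A·B)·C): 38×12 by 12×21 → 38×21, cost 38·12·21 = 9576; cumulative 11856
(((A·B)·C)·D): 38×21 by 21×36 → 38×36, cost 38·21·36 = 28728; cumulative 40584
Total: 40584 scalar multiplications.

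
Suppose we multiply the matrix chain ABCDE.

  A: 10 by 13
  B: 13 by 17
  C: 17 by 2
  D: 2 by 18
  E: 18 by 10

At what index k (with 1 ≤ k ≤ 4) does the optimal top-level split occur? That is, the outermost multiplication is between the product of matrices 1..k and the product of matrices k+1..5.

3

Adjacent pairs: AB = 10·13·17 = 2210; BC = 13·17·2 = 442; CD = 17·2·18 = 612; DE = 2·18·10 = 360.
Length 3: A..C: k=1: 0+442+10·13·2=702; k=2: 2210+0+10·17·2=2550 → min 702 | B..D: k=2: 0+612+13·17·18=4590; k=3: 442+0+13·2·18=910 → min 910 | C..E: k=3: 0+360+17·2·10=700; k=4: 612+0+17·18·10=3672 → min 700.
Length 4: A..D: k=1: 0+910+10·13·18=3250; k=2: 2210+612+10·17·18=5882; k=3: 702+0+10·2·18=1062 → min 1062 | B..E: k=2: 0+700+13·17·10=2910; k=3: 442+360+13·2·10=1062; k=4: 910+0+13·18·10=3250 → min 1062.
Top-level splits: k=1: (A..A)·(B..E) → 0+1062+10·13·10 = 2362; k=2: (A..B)·(C..E) → 2210+700+10·17·10 = 4610; k=3: (A..C)·(D..E) → 702+360+10·2·10 = 1262; k=4: (A..D)·(E..E) → 1062+0+10·18·10 = 2862.
Best split is after C, i.e. k = 3.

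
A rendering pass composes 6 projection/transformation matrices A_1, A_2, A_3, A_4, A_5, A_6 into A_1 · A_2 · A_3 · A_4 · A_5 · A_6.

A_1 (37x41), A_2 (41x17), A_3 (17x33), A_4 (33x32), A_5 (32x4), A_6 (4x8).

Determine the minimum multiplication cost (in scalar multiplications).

Adjacent pairs: A_1A_2 = 37·41·17 = 25789; A_2A_3 = 41·17·33 = 23001; A_3A_4 = 17·33·32 = 17952; A_4A_5 = 33·32·4 = 4224; A_5A_6 = 32·4·8 = 1024.
Length 3: A_1..A_3: k=1: 0+23001+37·41·33=73062; k=2: 25789+0+37·17·33=46546 → min 46546 | A_2..A_4: k=2: 0+17952+41·17·32=40256; k=3: 23001+0+41·33·32=66297 → min 40256 | A_3..A_5: k=3: 0+4224+17·33·4=6468; k=4: 17952+0+17·32·4=20128 → min 6468 | A_4..A_6: k=4: 0+1024+33·32·8=9472; k=5: 4224+0+33·4·8=5280 → min 5280.
Length 4: A_1..A_4: k=1: 0+40256+37·41·32=88800; k=2: 25789+17952+37·17·32=63869; k=3: 46546+0+37·33·32=85618 → min 63869 | A_2..A_5: k=2: 0+6468+41·17·4=9256; k=3: 23001+4224+41·33·4=32637; k=4: 40256+0+41·32·4=45504 → min 9256 | A_3..A_6: k=3: 0+5280+17·33·8=9768; k=4: 17952+1024+17·32·8=23328; k=5: 6468+0+17·4·8=7012 → min 7012.
Length 5: A_1..A_5: k=1: 0+9256+37·41·4=15324; k=2: 25789+6468+37·17·4=34773; k=3: 46546+4224+37·33·4=55654; k=4: 63869+0+37·32·4=68605 → min 15324 | A_2..A_6: k=2: 0+7012+41·17·8=12588; k=3: 23001+5280+41·33·8=39105; k=4: 40256+1024+41·32·8=51776; k=5: 9256+0+41·4·8=10568 → min 10568.
Length 6: A_1..A_6: k=1: 0+10568+37·41·8=22704; k=2: 25789+7012+37·17·8=37833; k=3: 46546+5280+37·33·8=61594; k=4: 63869+1024+37·32·8=74365; k=5: 15324+0+37·4·8=16508 → min 16508.
Optimal order: ((A_1 · (A_2 · (A_3 · (A_4 · A_5)))) · A_6) with cost 16508.

16508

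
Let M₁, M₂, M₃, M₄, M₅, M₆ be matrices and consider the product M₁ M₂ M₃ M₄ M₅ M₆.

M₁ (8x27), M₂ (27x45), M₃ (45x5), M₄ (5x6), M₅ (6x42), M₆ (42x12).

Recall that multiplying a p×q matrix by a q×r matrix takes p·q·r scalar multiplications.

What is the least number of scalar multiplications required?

Adjacent pairs: M₁M₂ = 8·27·45 = 9720; M₂M₃ = 27·45·5 = 6075; M₃M₄ = 45·5·6 = 1350; M₄M₅ = 5·6·42 = 1260; M₅M₆ = 6·42·12 = 3024.
Length 3: M₁..M₃: k=1: 0+6075+8·27·5=7155; k=2: 9720+0+8·45·5=11520 → min 7155 | M₂..M₄: k=2: 0+1350+27·45·6=8640; k=3: 6075+0+27·5·6=6885 → min 6885 | M₃..M₅: k=3: 0+1260+45·5·42=10710; k=4: 1350+0+45·6·42=12690 → min 10710 | M₄..M₆: k=4: 0+3024+5·6·12=3384; k=5: 1260+0+5·42·12=3780 → min 3384.
Length 4: M₁..M₄: k=1: 0+6885+8·27·6=8181; k=2: 9720+1350+8·45·6=13230; k=3: 7155+0+8·5·6=7395 → min 7395 | M₂..M₅: k=2: 0+10710+27·45·42=61740; k=3: 6075+1260+27·5·42=13005; k=4: 6885+0+27·6·42=13689 → min 13005 | M₃..M₆: k=3: 0+3384+45·5·12=6084; k=4: 1350+3024+45·6·12=7614; k=5: 10710+0+45·42·12=33390 → min 6084.
Length 5: M₁..M₅: k=1: 0+13005+8·27·42=22077; k=2: 9720+10710+8·45·42=35550; k=3: 7155+1260+8·5·42=10095; k=4: 7395+0+8·6·42=9411 → min 9411 | M₂..M₆: k=2: 0+6084+27·45·12=20664; k=3: 6075+3384+27·5·12=11079; k=4: 6885+3024+27·6·12=11853; k=5: 13005+0+27·42·12=26613 → min 11079.
Length 6: M₁..M₆: k=1: 0+11079+8·27·12=13671; k=2: 9720+6084+8·45·12=20124; k=3: 7155+3384+8·5·12=11019; k=4: 7395+3024+8·6·12=10995; k=5: 9411+0+8·42·12=13443 → min 10995.
Optimal order: (((M₁ (M₂ M₃)) M₄) (M₅ M₆)) with cost 10995.

10995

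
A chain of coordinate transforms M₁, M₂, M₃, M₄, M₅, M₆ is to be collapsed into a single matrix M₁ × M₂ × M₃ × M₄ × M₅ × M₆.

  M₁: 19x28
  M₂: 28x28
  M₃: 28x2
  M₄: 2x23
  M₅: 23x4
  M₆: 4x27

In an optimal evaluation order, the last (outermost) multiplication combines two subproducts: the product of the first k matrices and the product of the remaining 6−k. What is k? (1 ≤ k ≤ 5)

3

Adjacent pairs: M₁M₂ = 19·28·28 = 14896; M₂M₃ = 28·28·2 = 1568; M₃M₄ = 28·2·23 = 1288; M₄M₅ = 2·23·4 = 184; M₅M₆ = 23·4·27 = 2484.
Length 3: M₁..M₃: k=1: 0+1568+19·28·2=2632; k=2: 14896+0+19·28·2=15960 → min 2632 | M₂..M₄: k=2: 0+1288+28·28·23=19320; k=3: 1568+0+28·2·23=2856 → min 2856 | M₃..M₅: k=3: 0+184+28·2·4=408; k=4: 1288+0+28·23·4=3864 → min 408 | M₄..M₆: k=4: 0+2484+2·23·27=3726; k=5: 184+0+2·4·27=400 → min 400.
Length 4: M₁..M₄: k=1: 0+2856+19·28·23=15092; k=2: 14896+1288+19·28·23=28420; k=3: 2632+0+19·2·23=3506 → min 3506 | M₂..M₅: k=2: 0+408+28·28·4=3544; k=3: 1568+184+28·2·4=1976; k=4: 2856+0+28·23·4=5432 → min 1976 | M₃..M₆: k=3: 0+400+28·2·27=1912; k=4: 1288+2484+28·23·27=21160; k=5: 408+0+28·4·27=3432 → min 1912.
Length 5: M₁..M₅: k=1: 0+1976+19·28·4=4104; k=2: 14896+408+19·28·4=17432; k=3: 2632+184+19·2·4=2968; k=4: 3506+0+19·23·4=5254 → min 2968 | M₂..M₆: k=2: 0+1912+28·28·27=23080; k=3: 1568+400+28·2·27=3480; k=4: 2856+2484+28·23·27=22728; k=5: 1976+0+28·4·27=5000 → min 3480.
Top-level splits: k=1: (M₁..M₁)·(M₂..M₆) → 0+3480+19·28·27 = 17844; k=2: (M₁..M₂)·(M₃..M₆) → 14896+1912+19·28·27 = 31172; k=3: (M₁..M₃)·(M₄..M₆) → 2632+400+19·2·27 = 4058; k=4: (M₁..M₄)·(M₅..M₆) → 3506+2484+19·23·27 = 17789; k=5: (M₁..M₅)·(M₆..M₆) → 2968+0+19·4·27 = 5020.
Best split is after M₃, i.e. k = 3.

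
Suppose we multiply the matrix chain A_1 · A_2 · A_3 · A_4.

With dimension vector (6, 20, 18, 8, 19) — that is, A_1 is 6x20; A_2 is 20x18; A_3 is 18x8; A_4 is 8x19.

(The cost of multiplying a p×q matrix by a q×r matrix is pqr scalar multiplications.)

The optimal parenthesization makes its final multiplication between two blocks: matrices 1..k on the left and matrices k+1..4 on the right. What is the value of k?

Adjacent pairs: A_1A_2 = 6·20·18 = 2160; A_2A_3 = 20·18·8 = 2880; A_3A_4 = 18·8·19 = 2736.
Length 3: A_1..A_3: k=1: 0+2880+6·20·8=3840; k=2: 2160+0+6·18·8=3024 → min 3024 | A_2..A_4: k=2: 0+2736+20·18·19=9576; k=3: 2880+0+20·8·19=5920 → min 5920.
Top-level splits: k=1: (A_1..A_1)·(A_2..A_4) → 0+5920+6·20·19 = 8200; k=2: (A_1..A_2)·(A_3..A_4) → 2160+2736+6·18·19 = 6948; k=3: (A_1..A_3)·(A_4..A_4) → 3024+0+6·8·19 = 3936.
Best split is after A_3, i.e. k = 3.

3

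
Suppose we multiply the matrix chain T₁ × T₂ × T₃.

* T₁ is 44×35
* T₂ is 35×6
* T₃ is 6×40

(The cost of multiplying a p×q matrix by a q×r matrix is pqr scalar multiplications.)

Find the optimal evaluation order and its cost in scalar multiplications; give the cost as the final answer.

(T₁ × (T₂ × T₃)): cost 70000.
((T₁ × T₂) × T₃): cost 19800.
Optimal: ((T₁ × T₂) × T₃) with cost 19800.

19800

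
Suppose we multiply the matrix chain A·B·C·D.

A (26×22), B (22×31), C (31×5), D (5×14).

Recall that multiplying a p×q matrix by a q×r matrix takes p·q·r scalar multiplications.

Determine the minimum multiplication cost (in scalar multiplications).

8090

Adjacent pairs: AB = 26·22·31 = 17732; BC = 22·31·5 = 3410; CD = 31·5·14 = 2170.
Length 3: A..C: k=1: 0+3410+26·22·5=6270; k=2: 17732+0+26·31·5=21762 → min 6270 | B..D: k=2: 0+2170+22·31·14=11718; k=3: 3410+0+22·5·14=4950 → min 4950.
Length 4: A..D: k=1: 0+4950+26·22·14=12958; k=2: 17732+2170+26·31·14=31186; k=3: 6270+0+26·5·14=8090 → min 8090.
Optimal order: ((A·(B·C))·D) with cost 8090.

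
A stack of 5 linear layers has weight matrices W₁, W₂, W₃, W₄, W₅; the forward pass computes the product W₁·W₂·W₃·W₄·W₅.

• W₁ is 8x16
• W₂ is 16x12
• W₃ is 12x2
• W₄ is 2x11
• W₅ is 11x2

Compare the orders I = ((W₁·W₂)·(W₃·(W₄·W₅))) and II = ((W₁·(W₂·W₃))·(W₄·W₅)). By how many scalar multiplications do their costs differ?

Order I = ((W₁·W₂)·(W₃·(W₄·W₅))): (W₁·W₂): 8×16 by 16×12 → 8×12, cost 8·16·12 = 1536; (W₄·W₅): 2×11 by 11×2 → 2×2, cost 2·11·2 = 44; (W₃·(W₄·W₅)): 12×2 by 2×2 → 12×2, cost 12·2·2 = 48; cumulative 92; ((W₁·W₂)·(W₃·(W₄·W₅))): 8×12 by 12×2 → 8×2, cost 8·12·2 = 192; cumulative 1820. Total 1820.
Order II = ((W₁·(W₂·W₃))·(W₄·W₅)): (W₂·W₃): 16×12 by 12×2 → 16×2, cost 16·12·2 = 384; (W₁·(W₂·W₃)): 8×16 by 16×2 → 8×2, cost 8·16·2 = 256; cumulative 640; (W₄·W₅): 2×11 by 11×2 → 2×2, cost 2·11·2 = 44; ((W₁·(W₂·W₃))·(W₄·W₅)): 8×2 by 2×2 → 8×2, cost 8·2·2 = 32; cumulative 716. Total 716.
Difference: |1820 − 716| = 1104.

1104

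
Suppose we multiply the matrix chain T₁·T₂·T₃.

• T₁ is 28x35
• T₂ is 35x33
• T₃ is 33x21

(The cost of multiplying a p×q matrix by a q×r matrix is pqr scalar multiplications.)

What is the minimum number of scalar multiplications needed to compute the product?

Order (T₁·(T₂·T₃)): (T₂·T₃): 35×33 by 33×21 → 35×21, cost 35·33·21 = 24255; (T₁·(T₂·T₃)): 28×35 by 35×21 → 28×21, cost 28·35·21 = 20580; cumulative 44835. Total 44835.
Order ((T₁·T₂)·T₃): (T₁·T₂): 28×35 by 35×33 → 28×33, cost 28·35·33 = 32340; ((T₁·T₂)·T₃): 28×33 by 33×21 → 28×21, cost 28·33·21 = 19404; cumulative 51744. Total 51744.
Minimum: 44835.

44835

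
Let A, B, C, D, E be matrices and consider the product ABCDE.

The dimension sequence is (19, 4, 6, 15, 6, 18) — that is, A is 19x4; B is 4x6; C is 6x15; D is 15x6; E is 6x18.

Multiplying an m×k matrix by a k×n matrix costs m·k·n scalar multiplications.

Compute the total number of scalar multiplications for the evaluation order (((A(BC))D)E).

(BC): 4×6 by 6×15 → 4×15, cost 4·6·15 = 360
(A(BC)): 19×4 by 4×15 → 19×15, cost 19·4·15 = 1140; cumulative 1500
((A(BC))D): 19×15 by 15×6 → 19×6, cost 19·15·6 = 1710; cumulative 3210
(((A(BC))D)E): 19×6 by 6×18 → 19×18, cost 19·6·18 = 2052; cumulative 5262
Total: 5262 scalar multiplications.

5262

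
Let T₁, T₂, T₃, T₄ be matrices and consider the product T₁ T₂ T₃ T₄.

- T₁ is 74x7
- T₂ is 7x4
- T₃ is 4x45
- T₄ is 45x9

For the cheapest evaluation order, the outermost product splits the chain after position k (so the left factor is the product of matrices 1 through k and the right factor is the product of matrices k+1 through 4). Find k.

2

Adjacent pairs: T₁T₂ = 74·7·4 = 2072; T₂T₃ = 7·4·45 = 1260; T₃T₄ = 4·45·9 = 1620.
Length 3: T₁..T₃: k=1: 0+1260+74·7·45=24570; k=2: 2072+0+74·4·45=15392 → min 15392 | T₂..T₄: k=2: 0+1620+7·4·9=1872; k=3: 1260+0+7·45·9=4095 → min 1872.
Top-level splits: k=1: (T₁..T₁)·(T₂..T₄) → 0+1872+74·7·9 = 6534; k=2: (T₁..T₂)·(T₃..T₄) → 2072+1620+74·4·9 = 6356; k=3: (T₁..T₃)·(T₄..T₄) → 15392+0+74·45·9 = 45362.
Best split is after T₂, i.e. k = 2.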